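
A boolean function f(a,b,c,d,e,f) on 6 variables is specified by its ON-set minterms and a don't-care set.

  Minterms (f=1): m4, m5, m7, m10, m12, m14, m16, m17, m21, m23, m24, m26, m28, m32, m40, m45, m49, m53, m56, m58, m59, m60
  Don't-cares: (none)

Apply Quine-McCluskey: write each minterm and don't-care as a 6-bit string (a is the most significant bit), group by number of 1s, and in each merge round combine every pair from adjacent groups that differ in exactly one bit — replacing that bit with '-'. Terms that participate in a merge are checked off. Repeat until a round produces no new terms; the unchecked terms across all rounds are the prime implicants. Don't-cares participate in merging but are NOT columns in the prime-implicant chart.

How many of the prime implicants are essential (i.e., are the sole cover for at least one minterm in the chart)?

6

Round 0: 000100✓ 000101✓ 000111✓ 001010✓ 001100✓ 001110✓ 010000✓ 010001✓ 010101✓ 010111✓ 011000✓ 011010✓ 011100✓ 100000✓ 101000✓ 101101 110001✓ 110101✓ 111000✓ 111010✓ 111011✓ 111100✓
Round 1: -10001✓ -10101✓ -11000✓ -11010✓ -11100✓ 0-0101✓ 0-0111✓ 0-1010 0-1100 00-100 0001-1✓ 00010- 001-10 0011-0 01-000 010-01✓ 01000- 0101-1✓ 011-00✓ 0110-0✓ 1-1000 10-000 110-01✓ 111-00✓ 1110-0✓ 11101-
Round 2: -10-01 -11-00 -110-0 0-01-1
PIs = {-10-01, -11-00, -110-0, 0-01-1, 0-1010, 0-1100, 00-100, 00010-, 001-10, 0011-0, 01-000, 01000-, 1-1000, 10-000, 101101, 11101-}
Coverage chart:
  m4: 00-100,00010-
  m5: 0-01-1,00010-
  m7: 0-01-1 ←essential
  m10: 0-1010,001-10
  m12: 0-1100,00-100,0011-0
  m14: 001-10,0011-0
  m16: 01-000,01000-
  m17: -10-01,01000-
  m21: -10-01,0-01-1
  m23: 0-01-1 ←essential
  m24: -11-00,-110-0,01-000
  m26: -110-0,0-1010
  m28: -11-00,0-1100
  m32: 10-000 ←essential
  m40: 1-1000,10-000
  m45: 101101 ←essential
  m49: -10-01 ←essential
  m53: -10-01 ←essential
  m56: -11-00,-110-0,1-1000
  m58: -110-0,11101-
  m59: 11101- ←essential
  m60: -11-00 ←essential
Essential: -10-01, -11-00, 0-01-1, 10-000, 101101, 11101-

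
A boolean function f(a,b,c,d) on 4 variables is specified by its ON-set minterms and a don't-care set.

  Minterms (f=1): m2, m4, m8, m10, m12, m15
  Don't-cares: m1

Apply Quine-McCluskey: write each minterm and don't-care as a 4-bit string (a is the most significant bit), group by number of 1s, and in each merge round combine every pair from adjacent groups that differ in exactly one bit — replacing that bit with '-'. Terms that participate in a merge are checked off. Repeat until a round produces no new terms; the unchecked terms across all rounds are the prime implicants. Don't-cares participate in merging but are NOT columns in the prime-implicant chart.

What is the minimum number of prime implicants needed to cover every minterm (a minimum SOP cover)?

4

size-2^0 implicants → 0001  0010(✓)  0100(✓)  1000(✓)  1010(✓)  1100(✓)  1111
size-2^1 implicants → -010  -100  1-00  10-0
Unchecked terms (primes): -010, -100, 0001, 1-00, 10-0, 1111
Minterm coverage:
  m2 ⊆ -010 [E]
  m4 ⊆ -100 [E]
  m8 ⊆ 1-00,10-0
  m10 ⊆ -010,10-0
  m12 ⊆ -100,1-00
  m15 ⊆ 1111 [E]
E = {-010, -100, 1111}
Petrick residual → 1-00
Cover = b'cd' + bc'd' + ac'd' + abcd  |cover|=4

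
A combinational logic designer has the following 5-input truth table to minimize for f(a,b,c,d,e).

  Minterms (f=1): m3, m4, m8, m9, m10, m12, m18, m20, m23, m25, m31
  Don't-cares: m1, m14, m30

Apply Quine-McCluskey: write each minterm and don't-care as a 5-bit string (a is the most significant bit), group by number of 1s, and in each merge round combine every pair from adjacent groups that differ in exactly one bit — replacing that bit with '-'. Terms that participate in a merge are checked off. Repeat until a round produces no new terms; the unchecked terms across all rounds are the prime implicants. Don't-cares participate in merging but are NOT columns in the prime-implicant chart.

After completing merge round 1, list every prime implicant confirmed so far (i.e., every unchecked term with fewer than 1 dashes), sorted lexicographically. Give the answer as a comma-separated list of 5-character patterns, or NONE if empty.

size-2^0 implicants → 00001(✓)  00011(✓)  00100(✓)  01000(✓)  01001(✓)  01010(✓)  01100(✓)  01110(✓)  10010  10100(✓)  10111(✓)  11001(✓)  11110(✓)  11111(✓)
size-2^1 implicants → -0100  -1001  -1110  0-001  0-100  000-1  01-00(✓)  01-10(✓)  010-0(✓)  0100-  011-0(✓)  1-111  1111-
size-2^2 implicants → 01--0
Unchecked terms (primes): -0100, -1001, -1110, 0-001, 0-100, 000-1, 01--0, 0100-, 1-111, 10010, 1111-

10010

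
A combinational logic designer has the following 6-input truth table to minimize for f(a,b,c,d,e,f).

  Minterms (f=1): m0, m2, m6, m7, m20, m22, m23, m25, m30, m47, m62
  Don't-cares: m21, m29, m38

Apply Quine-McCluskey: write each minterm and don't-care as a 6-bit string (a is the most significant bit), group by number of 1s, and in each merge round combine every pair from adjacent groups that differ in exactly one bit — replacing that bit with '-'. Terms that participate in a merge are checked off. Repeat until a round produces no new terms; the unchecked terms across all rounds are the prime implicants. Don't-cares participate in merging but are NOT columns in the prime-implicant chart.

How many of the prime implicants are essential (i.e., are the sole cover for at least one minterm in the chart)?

6

Round 0: 000000✓ 000010✓ 000110✓ 000111✓ 010100✓ 010101✓ 010110✓ 010111✓ 011001✓ 011101✓ 011110✓ 100110✓ 101111 111110✓
Round 1: -00110 -11110 0-0110✓ 0-0111✓ 000-10 0000-0 00011-✓ 01-101 01-110 0101-0✓ 0101-1✓ 01010-✓ 01011-✓ 011-01
Round 2: 0-011- 0101--
PIs = {-00110, -11110, 0-011-, 000-10, 0000-0, 01-101, 01-110, 0101--, 011-01, 101111}
Coverage chart:
  m0: 0000-0 ←essential
  m2: 000-10,0000-0
  m6: -00110,0-011-,000-10
  m7: 0-011- ←essential
  m20: 0101-- ←essential
  m22: 0-011-,01-110,0101--
  m23: 0-011-,0101--
  m25: 011-01 ←essential
  m30: -11110,01-110
  m47: 101111 ←essential
  m62: -11110 ←essential
Essential: -11110, 0-011-, 0000-0, 0101--, 011-01, 101111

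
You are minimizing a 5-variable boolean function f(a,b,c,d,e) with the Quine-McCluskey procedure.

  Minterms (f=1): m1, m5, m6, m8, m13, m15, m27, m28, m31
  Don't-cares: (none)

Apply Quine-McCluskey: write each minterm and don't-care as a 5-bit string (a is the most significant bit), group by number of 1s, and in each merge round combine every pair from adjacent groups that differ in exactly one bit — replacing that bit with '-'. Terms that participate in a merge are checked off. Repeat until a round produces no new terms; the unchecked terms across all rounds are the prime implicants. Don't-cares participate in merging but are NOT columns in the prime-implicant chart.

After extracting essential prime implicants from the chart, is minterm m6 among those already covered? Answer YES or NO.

[col 0] 00001*, 00101*, 00110, 01000, 01101*, 01111*, 11011*, 11100, 11111*
[col 1] -1111, 0-101, 00-01, 011-1, 11-11
Prime implicants: -1111, 0-101, 00-01, 00110, 01000, 011-1, 11-11, 11100
PI chart (minterm → PIs covering it):
  1 | 00-01  (sole → essential)
  5 | 0-101,00-01
  6 | 00110  (sole → essential)
  8 | 01000  (sole → essential)
  13 | 0-101,011-1
  15 | -1111,011-1
  27 | 11-11  (sole → essential)
  28 | 11100  (sole → essential)
  31 | -1111,11-11
Essential prime implicants: 00-01, 00110, 01000, 11-11, 11100

YES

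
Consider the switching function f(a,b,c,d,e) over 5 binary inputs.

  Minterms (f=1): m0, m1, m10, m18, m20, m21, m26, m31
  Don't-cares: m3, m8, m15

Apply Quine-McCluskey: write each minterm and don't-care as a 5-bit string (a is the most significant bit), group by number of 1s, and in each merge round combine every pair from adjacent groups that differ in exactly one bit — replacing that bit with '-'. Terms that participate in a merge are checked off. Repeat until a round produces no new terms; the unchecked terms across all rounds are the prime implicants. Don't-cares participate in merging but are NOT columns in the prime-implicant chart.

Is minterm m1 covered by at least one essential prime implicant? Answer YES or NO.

NO

size-2^0 implicants → 00000(✓)  00001(✓)  00011(✓)  01000(✓)  01010(✓)  01111(✓)  10010(✓)  10100(✓)  10101(✓)  11010(✓)  11111(✓)
size-2^1 implicants → -1010  -1111  0-000  000-1  0000-  010-0  1-010  1010-
Unchecked terms (primes): -1010, -1111, 0-000, 000-1, 0000-, 010-0, 1-010, 1010-
Minterm coverage:
  m0 ⊆ 0-000,0000-
  m1 ⊆ 000-1,0000-
  m10 ⊆ -1010,010-0
  m18 ⊆ 1-010 [E]
  m20 ⊆ 1010- [E]
  m21 ⊆ 1010- [E]
  m26 ⊆ -1010,1-010
  m31 ⊆ -1111 [E]
E = {-1111, 1-010, 1010-}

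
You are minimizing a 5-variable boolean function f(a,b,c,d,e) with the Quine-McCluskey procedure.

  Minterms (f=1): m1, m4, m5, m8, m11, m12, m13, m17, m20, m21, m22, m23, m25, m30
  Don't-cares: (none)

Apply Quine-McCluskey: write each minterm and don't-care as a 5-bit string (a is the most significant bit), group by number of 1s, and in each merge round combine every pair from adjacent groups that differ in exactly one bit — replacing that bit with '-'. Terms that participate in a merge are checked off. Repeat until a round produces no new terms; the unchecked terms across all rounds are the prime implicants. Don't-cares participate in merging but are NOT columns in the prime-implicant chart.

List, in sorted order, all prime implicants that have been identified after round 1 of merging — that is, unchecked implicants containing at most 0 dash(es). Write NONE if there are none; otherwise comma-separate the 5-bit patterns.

01011

size-2^0 implicants → 00001(✓)  00100(✓)  00101(✓)  01000(✓)  01011  01100(✓)  01101(✓)  10001(✓)  10100(✓)  10101(✓)  10110(✓)  10111(✓)  11001(✓)  11110(✓)
size-2^1 implicants → -0001(✓)  -0100(✓)  -0101(✓)  0-100(✓)  0-101(✓)  00-01(✓)  0010-(✓)  01-00  0110-(✓)  1-001  1-110  10-01(✓)  101-0(✓)  101-1(✓)  1010-(✓)  1011-(✓)
size-2^2 implicants → -0-01  -010-  0-10-  101--
Unchecked terms (primes): -0-01, -010-, 0-10-, 01-00, 01011, 1-001, 1-110, 101--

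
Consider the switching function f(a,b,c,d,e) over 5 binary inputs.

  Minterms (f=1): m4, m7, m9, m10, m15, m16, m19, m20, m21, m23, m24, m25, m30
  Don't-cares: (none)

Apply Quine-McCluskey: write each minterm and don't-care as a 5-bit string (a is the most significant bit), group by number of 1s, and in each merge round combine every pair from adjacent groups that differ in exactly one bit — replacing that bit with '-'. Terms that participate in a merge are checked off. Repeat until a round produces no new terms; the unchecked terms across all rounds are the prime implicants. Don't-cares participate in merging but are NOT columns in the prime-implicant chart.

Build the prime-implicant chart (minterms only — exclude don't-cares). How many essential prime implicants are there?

size-2^0 implicants → 00100(✓)  00111(✓)  01001(✓)  01010  01111(✓)  10000(✓)  10011(✓)  10100(✓)  10101(✓)  10111(✓)  11000(✓)  11001(✓)  11110
size-2^1 implicants → -0100  -0111  -1001  0-111  1-000  10-00  10-11  101-1  1010-  1100-
Unchecked terms (primes): -0100, -0111, -1001, 0-111, 01010, 1-000, 10-00, 10-11, 101-1, 1010-, 1100-, 11110
Minterm coverage:
  m4 ⊆ -0100 [E]
  m7 ⊆ -0111,0-111
  m9 ⊆ -1001 [E]
  m10 ⊆ 01010 [E]
  m15 ⊆ 0-111 [E]
  m16 ⊆ 1-000,10-00
  m19 ⊆ 10-11 [E]
  m20 ⊆ -0100,10-00,1010-
  m21 ⊆ 101-1,1010-
  m23 ⊆ -0111,10-11,101-1
  m24 ⊆ 1-000,1100-
  m25 ⊆ -1001,1100-
  m30 ⊆ 11110 [E]
E = {-0100, -1001, 0-111, 01010, 10-11, 11110}

6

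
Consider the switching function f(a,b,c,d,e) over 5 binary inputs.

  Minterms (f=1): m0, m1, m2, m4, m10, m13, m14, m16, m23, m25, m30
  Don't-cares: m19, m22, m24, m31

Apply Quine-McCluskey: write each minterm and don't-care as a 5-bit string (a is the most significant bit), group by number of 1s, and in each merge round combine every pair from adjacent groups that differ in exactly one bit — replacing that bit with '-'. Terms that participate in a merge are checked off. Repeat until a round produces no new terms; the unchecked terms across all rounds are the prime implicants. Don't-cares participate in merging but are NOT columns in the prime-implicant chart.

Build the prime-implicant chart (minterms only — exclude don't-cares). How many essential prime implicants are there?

4

size-2^0 implicants → 00000(✓)  00001(✓)  00010(✓)  00100(✓)  01010(✓)  01101  01110(✓)  10000(✓)  10011(✓)  10110(✓)  10111(✓)  11000(✓)  11001(✓)  11110(✓)  11111(✓)
size-2^1 implicants → -0000  -1110  0-010  00-00  000-0  0000-  01-10  1-000  1-110(✓)  1-111(✓)  10-11  1011-(✓)  1100-  1111-(✓)
size-2^2 implicants → 1-11-
Unchecked terms (primes): -0000, -1110, 0-010, 00-00, 000-0, 0000-, 01-10, 01101, 1-000, 1-11-, 10-11, 1100-
Minterm coverage:
  m0 ⊆ -0000,00-00,000-0,0000-
  m1 ⊆ 0000- [E]
  m2 ⊆ 0-010,000-0
  m4 ⊆ 00-00 [E]
  m10 ⊆ 0-010,01-10
  m13 ⊆ 01101 [E]
  m14 ⊆ -1110,01-10
  m16 ⊆ -0000,1-000
  m23 ⊆ 1-11-,10-11
  m25 ⊆ 1100- [E]
  m30 ⊆ -1110,1-11-
E = {00-00, 0000-, 01101, 1100-}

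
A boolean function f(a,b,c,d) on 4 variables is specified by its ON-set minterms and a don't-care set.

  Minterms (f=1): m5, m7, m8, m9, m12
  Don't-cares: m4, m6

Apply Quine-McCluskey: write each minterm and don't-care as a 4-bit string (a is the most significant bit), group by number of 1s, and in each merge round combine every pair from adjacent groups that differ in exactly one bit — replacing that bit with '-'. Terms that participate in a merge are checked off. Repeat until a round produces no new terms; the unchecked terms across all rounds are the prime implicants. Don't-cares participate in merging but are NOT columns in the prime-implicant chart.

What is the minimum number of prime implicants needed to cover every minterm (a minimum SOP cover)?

Round 0: 0100✓ 0101✓ 0110✓ 0111✓ 1000✓ 1001✓ 1100✓
Round 1: -100 01-0✓ 01-1✓ 010-✓ 011-✓ 1-00 100-
Round 2: 01--
PIs = {-100, 01--, 1-00, 100-}
Coverage chart:
  m5: 01-- ←essential
  m7: 01-- ←essential
  m8: 1-00,100-
  m9: 100- ←essential
  m12: -100,1-00
Essential: 01--, 100-
Petrick residual → -100
Min cover (3 terms): bc'd' + a'b + ab'c'

3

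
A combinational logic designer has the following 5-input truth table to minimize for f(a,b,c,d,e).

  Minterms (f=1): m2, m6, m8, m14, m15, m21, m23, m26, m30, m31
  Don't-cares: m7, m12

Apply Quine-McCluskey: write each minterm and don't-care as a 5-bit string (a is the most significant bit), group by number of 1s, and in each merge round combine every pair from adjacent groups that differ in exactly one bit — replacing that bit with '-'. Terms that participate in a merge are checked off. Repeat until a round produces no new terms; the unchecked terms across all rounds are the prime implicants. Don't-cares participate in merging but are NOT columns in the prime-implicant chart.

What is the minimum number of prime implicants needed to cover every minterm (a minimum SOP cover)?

size-2^0 implicants → 00010(✓)  00110(✓)  00111(✓)  01000(✓)  01100(✓)  01110(✓)  01111(✓)  10101(✓)  10111(✓)  11010(✓)  11110(✓)  11111(✓)
size-2^1 implicants → -0111(✓)  -1110(✓)  -1111(✓)  0-110(✓)  0-111(✓)  00-10  0011-(✓)  01-00  011-0  0111-(✓)  1-111(✓)  101-1  11-10  1111-(✓)
size-2^2 implicants → --111  -111-  0-11-
Unchecked terms (primes): --111, -111-, 0-11-, 00-10, 01-00, 011-0, 101-1, 11-10
Minterm coverage:
  m2 ⊆ 00-10 [E]
  m6 ⊆ 0-11-,00-10
  m8 ⊆ 01-00 [E]
  m14 ⊆ -111-,0-11-,011-0
  m15 ⊆ --111,-111-,0-11-
  m21 ⊆ 101-1 [E]
  m23 ⊆ --111,101-1
  m26 ⊆ 11-10 [E]
  m30 ⊆ -111-,11-10
  m31 ⊆ --111,-111-
E = {00-10, 01-00, 101-1, 11-10}
Petrick residual → -111-
Cover = bcd + a'b'de' + a'bd'e' + ab'ce + abde'  |cover|=5

5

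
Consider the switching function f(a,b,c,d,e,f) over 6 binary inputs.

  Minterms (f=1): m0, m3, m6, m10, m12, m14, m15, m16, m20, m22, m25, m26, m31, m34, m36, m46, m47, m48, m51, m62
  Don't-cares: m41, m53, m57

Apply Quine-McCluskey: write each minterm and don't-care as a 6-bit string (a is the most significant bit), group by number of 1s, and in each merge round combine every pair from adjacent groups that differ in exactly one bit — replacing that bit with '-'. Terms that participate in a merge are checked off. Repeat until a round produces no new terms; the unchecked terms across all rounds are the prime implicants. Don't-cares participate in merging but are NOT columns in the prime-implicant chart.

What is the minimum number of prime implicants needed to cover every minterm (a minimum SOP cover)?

14

size-2^0 implicants → 000000(✓)  000011  000110(✓)  001010(✓)  001100(✓)  001110(✓)  001111(✓)  010000(✓)  010100(✓)  010110(✓)  011001(✓)  011010(✓)  011111(✓)  100010  100100  101001(✓)  101110(✓)  101111(✓)  110000(✓)  110011  110101  111001(✓)  111110(✓)
size-2^1 implicants → -01110(✓)  -01111(✓)  -10000  -11001  0-0000  0-0110  0-1010  0-1111  00-110  001-10  0011-0  00111-(✓)  010-00  0101-0  1-1001  1-1110  10111-(✓)
size-2^2 implicants → -0111-
Unchecked terms (primes): -0111-, -10000, -11001, 0-0000, 0-0110, 0-1010, 0-1111, 00-110, 000011, 001-10, 0011-0, 010-00, 0101-0, 1-1001, 1-1110, 100010, 100100, 110011, 110101
Minterm coverage:
  m0 ⊆ 0-0000 [E]
  m3 ⊆ 000011 [E]
  m6 ⊆ 0-0110,00-110
  m10 ⊆ 0-1010,001-10
  m12 ⊆ 0011-0 [E]
  m14 ⊆ -0111-,00-110,001-10,0011-0
  m15 ⊆ -0111-,0-1111
  m16 ⊆ -10000,0-0000,010-00
  m20 ⊆ 010-00,0101-0
  m22 ⊆ 0-0110,0101-0
  m25 ⊆ -11001 [E]
  m26 ⊆ 0-1010 [E]
  m31 ⊆ 0-1111 [E]
  m34 ⊆ 100010 [E]
  m36 ⊆ 100100 [E]
  m46 ⊆ -0111-,1-1110
  m47 ⊆ -0111- [E]
  m48 ⊆ -10000 [E]
  m51 ⊆ 110011 [E]
  m62 ⊆ 1-1110 [E]
E = {-0111-, -10000, -11001, 0-0000, 0-1010, 0-1111, 000011, 0011-0, 1-1110, 100010, 100100, 110011}
Petrick residual → 0-0110, 010-00
Cover = b'cde + bc'd'e'f' + bcd'e'f + a'c'd'e'f' + a'c'def' + a'cd'ef' + a'cdef + a'b'c'd'ef + a'b'cdf' + a'bc'e'f' + acdef' + ab'c'd'ef' + ab'c'de'f' + abc'd'ef  |cover|=14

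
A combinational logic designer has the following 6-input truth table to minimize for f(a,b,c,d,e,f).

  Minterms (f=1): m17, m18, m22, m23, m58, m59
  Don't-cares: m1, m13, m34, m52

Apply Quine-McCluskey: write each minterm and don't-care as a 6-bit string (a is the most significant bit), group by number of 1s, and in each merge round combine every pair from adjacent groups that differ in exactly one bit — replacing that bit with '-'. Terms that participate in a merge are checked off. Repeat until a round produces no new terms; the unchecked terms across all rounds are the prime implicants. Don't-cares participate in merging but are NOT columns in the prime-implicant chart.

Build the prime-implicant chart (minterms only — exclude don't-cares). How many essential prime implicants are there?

4

Round 0: 000001✓ 001101 010001✓ 010010✓ 010110✓ 010111✓ 100010 110100 111010✓ 111011✓
Round 1: 0-0001 010-10 01011- 11101-
PIs = {0-0001, 001101, 010-10, 01011-, 100010, 110100, 11101-}
Coverage chart:
  m17: 0-0001 ←essential
  m18: 010-10 ←essential
  m22: 010-10,01011-
  m23: 01011- ←essential
  m58: 11101- ←essential
  m59: 11101- ←essential
Essential: 0-0001, 010-10, 01011-, 11101-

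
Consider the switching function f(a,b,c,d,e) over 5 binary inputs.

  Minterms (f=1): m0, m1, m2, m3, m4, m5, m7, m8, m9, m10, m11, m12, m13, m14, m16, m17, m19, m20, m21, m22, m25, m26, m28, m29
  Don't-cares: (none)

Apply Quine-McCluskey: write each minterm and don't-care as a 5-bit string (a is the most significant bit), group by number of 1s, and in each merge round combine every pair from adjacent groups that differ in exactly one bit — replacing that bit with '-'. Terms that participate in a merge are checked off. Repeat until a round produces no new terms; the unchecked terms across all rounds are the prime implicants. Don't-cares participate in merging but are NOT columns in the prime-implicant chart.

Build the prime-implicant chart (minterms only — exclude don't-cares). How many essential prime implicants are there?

9

[col 0] 00000*, 00001*, 00010*, 00011*, 00100*, 00101*, 00111*, 01000*, 01001*, 01010*, 01011*, 01100*, 01101*, 01110*, 10000*, 10001*, 10011*, 10100*, 10101*, 10110*, 11001*, 11010*, 11100*, 11101*
[col 1] -0000*, -0001*, -0011*, -0100*, -0101*, -1001*, -1010, -1100*, -1101*, 0-000*, 0-001*, 0-010*, 0-011*, 0-100*, 0-101*, 00-00*, 00-01*, 00-11*, 000-0*, 000-1*, 0000-*, 0001-*, 001-1*, 0010-*, 01-00*, 01-01*, 01-10*, 010-0*, 010-1*, 0100-*, 0101-*, 011-0*, 0110-*, 1-001*, 1-100*, 1-101*, 10-00*, 10-01*, 100-1*, 1000-*, 101-0, 1010-*, 11-01*, 1110-*
[col 2] --001*, --100*, --101*, -0-00*, -0-01*, -00-1, -000-*, -010-*, -1-01*, -110-*, 0--00*, 0--01*, 0-0-0*, 0-0-1*, 0-00-*, 0-01-*, 0-10-*, 00--1, 00-0-*, 000--*, 01--0, 01-0-*, 010--*, 1--01*, 1-10-*, 10-0-*
[col 3] ---01, --10-, -0-0-, 0--0-, 0-0--
Prime implicants: ---01, --10-, -0-0-, -00-1, -1010, 0--0-, 0-0--, 00--1, 01--0, 101-0
PI chart (minterm → PIs covering it):
  0 | -0-0-,0--0-,0-0--
  1 | ---01,-0-0-,-00-1,0--0-,0-0--,00--1
  2 | 0-0--  (sole → essential)
  3 | -00-1,0-0--,00--1
  4 | --10-,-0-0-,0--0-
  5 | ---01,--10-,-0-0-,0--0-,00--1
  7 | 00--1  (sole → essential)
  8 | 0--0-,0-0--,01--0
  9 | ---01,0--0-,0-0--
  10 | -1010,0-0--,01--0
  11 | 0-0--  (sole → essential)
  12 | --10-,0--0-,01--0
  13 | ---01,--10-,0--0-
  14 | 01--0  (sole → essential)
  16 | -0-0-  (sole → essential)
  17 | ---01,-0-0-,-00-1
  19 | -00-1  (sole → essential)
  20 | --10-,-0-0-,101-0
  21 | ---01,--10-,-0-0-
  22 | 101-0  (sole → essential)
  25 | ---01  (sole → essential)
  26 | -1010  (sole → essential)
  28 | --10-  (sole → essential)
  29 | ---01,--10-
Essential prime implicants: ---01, --10-, -0-0-, -00-1, -1010, 0-0--, 00--1, 01--0, 101-0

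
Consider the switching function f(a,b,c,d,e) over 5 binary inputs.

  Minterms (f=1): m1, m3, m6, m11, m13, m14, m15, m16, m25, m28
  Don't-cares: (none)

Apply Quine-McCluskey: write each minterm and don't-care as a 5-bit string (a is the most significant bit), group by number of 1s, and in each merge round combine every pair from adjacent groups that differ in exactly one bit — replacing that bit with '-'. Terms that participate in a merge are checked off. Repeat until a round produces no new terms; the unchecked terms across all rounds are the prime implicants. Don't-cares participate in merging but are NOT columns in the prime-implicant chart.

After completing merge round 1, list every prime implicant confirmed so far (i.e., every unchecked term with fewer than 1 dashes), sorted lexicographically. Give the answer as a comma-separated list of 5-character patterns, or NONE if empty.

[col 0] 00001*, 00011*, 00110*, 01011*, 01101*, 01110*, 01111*, 10000, 11001, 11100
[col 1] 0-011, 0-110, 000-1, 01-11, 011-1, 0111-
Prime implicants: 0-011, 0-110, 000-1, 01-11, 011-1, 0111-, 10000, 11001, 11100

10000, 11001, 11100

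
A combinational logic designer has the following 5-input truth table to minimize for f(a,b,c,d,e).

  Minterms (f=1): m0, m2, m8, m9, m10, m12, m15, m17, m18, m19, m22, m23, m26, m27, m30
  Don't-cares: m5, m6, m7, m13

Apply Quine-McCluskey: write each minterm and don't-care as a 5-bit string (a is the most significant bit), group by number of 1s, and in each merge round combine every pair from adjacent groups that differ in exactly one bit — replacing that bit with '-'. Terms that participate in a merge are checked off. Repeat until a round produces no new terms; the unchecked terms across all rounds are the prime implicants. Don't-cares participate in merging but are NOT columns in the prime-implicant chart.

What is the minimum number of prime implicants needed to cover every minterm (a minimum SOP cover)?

size-2^0 implicants → 00000(✓)  00010(✓)  00101(✓)  00110(✓)  00111(✓)  01000(✓)  01001(✓)  01010(✓)  01100(✓)  01101(✓)  01111(✓)  10001(✓)  10010(✓)  10011(✓)  10110(✓)  10111(✓)  11010(✓)  11011(✓)  11110(✓)
size-2^1 implicants → -0010(✓)  -0110(✓)  -0111(✓)  -1010(✓)  0-000(✓)  0-010(✓)  0-101(✓)  0-111(✓)  00-10(✓)  000-0(✓)  001-1(✓)  0011-(✓)  01-00(✓)  01-01(✓)  010-0(✓)  0100-(✓)  011-1(✓)  0110-(✓)  1-010(✓)  1-011(✓)  1-110(✓)  10-10(✓)  10-11(✓)  100-1  1001-(✓)  1011-(✓)  11-10(✓)  1101-(✓)
size-2^2 implicants → --010  -0-10  -011-  0-0-0  0-1-1  01-0-  1--10  1-01-  10-1-
Unchecked terms (primes): --010, -0-10, -011-, 0-0-0, 0-1-1, 01-0-, 1--10, 1-01-, 10-1-, 100-1
Minterm coverage:
  m0 ⊆ 0-0-0 [E]
  m2 ⊆ --010,-0-10,0-0-0
  m8 ⊆ 0-0-0,01-0-
  m9 ⊆ 01-0- [E]
  m10 ⊆ --010,0-0-0
  m12 ⊆ 01-0- [E]
  m15 ⊆ 0-1-1 [E]
  m17 ⊆ 100-1 [E]
  m18 ⊆ --010,-0-10,1--10,1-01-,10-1-
  m19 ⊆ 1-01-,10-1-,100-1
  m22 ⊆ -0-10,-011-,1--10,10-1-
  m23 ⊆ -011-,10-1-
  m26 ⊆ --010,1--10,1-01-
  m27 ⊆ 1-01- [E]
  m30 ⊆ 1--10 [E]
E = {0-0-0, 0-1-1, 01-0-, 1--10, 1-01-, 100-1}
Petrick residual → -011-
Cover = b'cd + a'c'e' + a'ce + a'bd' + ade' + ac'd + ab'c'e  |cover|=7

7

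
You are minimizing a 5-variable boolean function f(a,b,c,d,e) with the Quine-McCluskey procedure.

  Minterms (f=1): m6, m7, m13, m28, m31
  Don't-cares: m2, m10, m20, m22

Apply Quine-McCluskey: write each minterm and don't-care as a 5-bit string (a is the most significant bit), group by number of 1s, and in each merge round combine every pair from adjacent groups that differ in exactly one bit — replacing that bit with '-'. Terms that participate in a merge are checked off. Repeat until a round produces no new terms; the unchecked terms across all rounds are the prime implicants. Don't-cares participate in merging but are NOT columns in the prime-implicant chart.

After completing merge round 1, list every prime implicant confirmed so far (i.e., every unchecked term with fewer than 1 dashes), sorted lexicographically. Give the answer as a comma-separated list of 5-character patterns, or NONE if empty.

Round 0: 00010✓ 00110✓ 00111✓ 01010✓ 01101 10100✓ 10110✓ 11100✓ 11111
Round 1: -0110 0-010 00-10 0011- 1-100 101-0
PIs = {-0110, 0-010, 00-10, 0011-, 01101, 1-100, 101-0, 11111}

01101, 11111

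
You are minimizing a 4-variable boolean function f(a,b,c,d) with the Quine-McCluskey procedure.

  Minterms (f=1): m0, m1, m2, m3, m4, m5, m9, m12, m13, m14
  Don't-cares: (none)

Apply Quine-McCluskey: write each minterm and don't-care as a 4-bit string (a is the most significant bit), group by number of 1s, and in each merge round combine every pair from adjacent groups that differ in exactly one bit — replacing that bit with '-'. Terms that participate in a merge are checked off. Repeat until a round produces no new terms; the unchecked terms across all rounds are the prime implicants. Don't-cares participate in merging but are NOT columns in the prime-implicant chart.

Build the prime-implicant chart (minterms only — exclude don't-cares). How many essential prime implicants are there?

3

Round 0: 0000✓ 0001✓ 0010✓ 0011✓ 0100✓ 0101✓ 1001✓ 1100✓ 1101✓ 1110✓
Round 1: -001✓ -100✓ -101✓ 0-00✓ 0-01✓ 00-0✓ 00-1✓ 000-✓ 001-✓ 010-✓ 1-01✓ 11-0 110-✓
Round 2: --01 -10- 0-0- 00--
PIs = {--01, -10-, 0-0-, 00--, 11-0}
Coverage chart:
  m0: 0-0-,00--
  m1: --01,0-0-,00--
  m2: 00-- ←essential
  m3: 00-- ←essential
  m4: -10-,0-0-
  m5: --01,-10-,0-0-
  m9: --01 ←essential
  m12: -10-,11-0
  m13: --01,-10-
  m14: 11-0 ←essential
Essential: --01, 00--, 11-0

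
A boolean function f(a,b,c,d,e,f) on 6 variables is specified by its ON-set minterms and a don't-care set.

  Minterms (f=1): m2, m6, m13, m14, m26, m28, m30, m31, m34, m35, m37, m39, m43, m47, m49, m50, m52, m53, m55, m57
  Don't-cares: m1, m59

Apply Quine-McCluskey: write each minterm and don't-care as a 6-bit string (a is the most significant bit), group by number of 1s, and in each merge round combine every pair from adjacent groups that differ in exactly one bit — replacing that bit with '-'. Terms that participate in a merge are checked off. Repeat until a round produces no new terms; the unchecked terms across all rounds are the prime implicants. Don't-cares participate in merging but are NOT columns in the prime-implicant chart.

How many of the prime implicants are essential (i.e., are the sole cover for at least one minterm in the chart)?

size-2^0 implicants → 000001  000010(✓)  000110(✓)  001101  001110(✓)  011010(✓)  011100(✓)  011110(✓)  011111(✓)  100010(✓)  100011(✓)  100101(✓)  100111(✓)  101011(✓)  101111(✓)  110001(✓)  110010(✓)  110100(✓)  110101(✓)  110111(✓)  111001(✓)  111011(✓)
size-2^1 implicants → -00010  0-1110  00-110  000-10  011-10  0111-0  01111-  1-0010  1-0101(✓)  1-0111(✓)  1-1011  10-011(✓)  10-111(✓)  100-11(✓)  10001-  1001-1(✓)  101-11(✓)  11-001  110-01  1101-1(✓)  11010-  1110-1
size-2^2 implicants → 1-01-1  10--11
Unchecked terms (primes): -00010, 0-1110, 00-110, 000-10, 000001, 001101, 011-10, 0111-0, 01111-, 1-0010, 1-01-1, 1-1011, 10--11, 10001-, 11-001, 110-01, 11010-, 1110-1
Minterm coverage:
  m2 ⊆ -00010,000-10
  m6 ⊆ 00-110,000-10
  m13 ⊆ 001101 [E]
  m14 ⊆ 0-1110,00-110
  m26 ⊆ 011-10 [E]
  m28 ⊆ 0111-0 [E]
  m30 ⊆ 0-1110,011-10,0111-0,01111-
  m31 ⊆ 01111- [E]
  m34 ⊆ -00010,1-0010,10001-
  m35 ⊆ 10--11,10001-
  m37 ⊆ 1-01-1 [E]
  m39 ⊆ 1-01-1,10--11
  m43 ⊆ 1-1011,10--11
  m47 ⊆ 10--11 [E]
  m49 ⊆ 11-001,110-01
  m50 ⊆ 1-0010 [E]
  m52 ⊆ 11010- [E]
  m53 ⊆ 1-01-1,110-01,11010-
  m55 ⊆ 1-01-1 [E]
  m57 ⊆ 11-001,1110-1
E = {001101, 011-10, 0111-0, 01111-, 1-0010, 1-01-1, 10--11, 11010-}

8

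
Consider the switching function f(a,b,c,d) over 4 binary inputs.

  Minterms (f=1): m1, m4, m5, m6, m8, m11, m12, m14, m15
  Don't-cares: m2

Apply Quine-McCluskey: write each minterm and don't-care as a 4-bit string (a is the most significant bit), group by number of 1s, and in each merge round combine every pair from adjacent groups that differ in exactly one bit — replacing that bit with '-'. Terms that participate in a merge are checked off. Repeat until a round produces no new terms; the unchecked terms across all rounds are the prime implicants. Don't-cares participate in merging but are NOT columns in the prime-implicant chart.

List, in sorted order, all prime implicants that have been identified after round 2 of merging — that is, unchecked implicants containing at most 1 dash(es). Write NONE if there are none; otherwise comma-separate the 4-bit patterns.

0-01, 0-10, 010-, 1-00, 1-11, 111-

Round 0: 0001✓ 0010✓ 0100✓ 0101✓ 0110✓ 1000✓ 1011✓ 1100✓ 1110✓ 1111✓
Round 1: -100✓ -110✓ 0-01 0-10 01-0✓ 010- 1-00 1-11 11-0✓ 111-
Round 2: -1-0
PIs = {-1-0, 0-01, 0-10, 010-, 1-00, 1-11, 111-}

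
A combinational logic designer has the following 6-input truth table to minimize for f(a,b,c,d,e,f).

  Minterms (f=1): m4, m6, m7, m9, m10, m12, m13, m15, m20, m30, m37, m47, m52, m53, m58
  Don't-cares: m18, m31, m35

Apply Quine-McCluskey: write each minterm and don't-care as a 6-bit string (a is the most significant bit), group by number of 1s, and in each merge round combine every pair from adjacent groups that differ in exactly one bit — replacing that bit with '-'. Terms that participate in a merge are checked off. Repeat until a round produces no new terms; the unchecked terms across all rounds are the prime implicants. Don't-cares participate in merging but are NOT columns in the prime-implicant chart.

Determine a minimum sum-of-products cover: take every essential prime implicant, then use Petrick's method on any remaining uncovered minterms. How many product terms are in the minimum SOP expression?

9

[col 0] 000100*, 000110*, 000111*, 001001*, 001010, 001100*, 001101*, 001111*, 010010, 010100*, 011110*, 011111*, 100011, 100101*, 101111*, 110100*, 110101*, 111010
[col 1] -01111, -10100, 0-0100, 0-1111, 00-100, 00-111, 0001-0, 00011-, 001-01, 0011-1, 00110-, 01111-, 1-0101, 11010-
Prime implicants: -01111, -10100, 0-0100, 0-1111, 00-100, 00-111, 0001-0, 00011-, 001-01, 001010, 0011-1, 00110-, 010010, 01111-, 1-0101, 100011, 11010-, 111010
PI chart (minterm → PIs covering it):
  4 | 0-0100,00-100,0001-0
  6 | 0001-0,00011-
  7 | 00-111,00011-
  9 | 001-01  (sole → essential)
  10 | 001010  (sole → essential)
  12 | 00-100,00110-
  13 | 001-01,0011-1,00110-
  15 | -01111,0-1111,00-111,0011-1
  20 | -10100,0-0100
  30 | 01111-  (sole → essential)
  37 | 1-0101  (sole → essential)
  47 | -01111  (sole → essential)
  52 | -10100,11010-
  53 | 1-0101,11010-
  58 | 111010  (sole → essential)
Essential prime implicants: -01111, 001-01, 001010, 01111-, 1-0101, 111010
Petrick residual → -10100, 00-100, 00011-
Minimum SOP uses 9 PIs: b'cdef + bc'de'f' + a'b'de'f' + a'b'c'de + a'b'ce'f + a'b'cd'ef' + a'bcde + ac'de'f + abcd'ef'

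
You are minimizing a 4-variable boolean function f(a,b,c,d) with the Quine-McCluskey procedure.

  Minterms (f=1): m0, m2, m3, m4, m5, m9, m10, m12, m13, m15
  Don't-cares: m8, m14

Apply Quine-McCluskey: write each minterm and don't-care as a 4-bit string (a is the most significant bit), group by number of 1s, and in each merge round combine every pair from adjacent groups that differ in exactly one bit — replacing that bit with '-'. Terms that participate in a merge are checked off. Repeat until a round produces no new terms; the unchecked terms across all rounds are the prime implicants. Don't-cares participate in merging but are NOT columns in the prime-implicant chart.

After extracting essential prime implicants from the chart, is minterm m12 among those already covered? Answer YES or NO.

YES

[col 0] 0000*, 0010*, 0011*, 0100*, 0101*, 1000*, 1001*, 1010*, 1100*, 1101*, 1110*, 1111*
[col 1] -000*, -010*, -100*, -101*, 0-00*, 00-0*, 001-, 010-*, 1-00*, 1-01*, 1-10*, 10-0*, 100-*, 11-0*, 11-1*, 110-*, 111-*
[col 2] --00, -0-0, -10-, 1--0, 1-0-, 11--
Prime implicants: --00, -0-0, -10-, 001-, 1--0, 1-0-, 11--
PI chart (minterm → PIs covering it):
  0 | --00,-0-0
  2 | -0-0,001-
  3 | 001-  (sole → essential)
  4 | --00,-10-
  5 | -10-  (sole → essential)
  9 | 1-0-  (sole → essential)
  10 | -0-0,1--0
  12 | --00,-10-,1--0,1-0-,11--
  13 | -10-,1-0-,11--
  15 | 11--  (sole → essential)
Essential prime implicants: -10-, 001-, 1-0-, 11--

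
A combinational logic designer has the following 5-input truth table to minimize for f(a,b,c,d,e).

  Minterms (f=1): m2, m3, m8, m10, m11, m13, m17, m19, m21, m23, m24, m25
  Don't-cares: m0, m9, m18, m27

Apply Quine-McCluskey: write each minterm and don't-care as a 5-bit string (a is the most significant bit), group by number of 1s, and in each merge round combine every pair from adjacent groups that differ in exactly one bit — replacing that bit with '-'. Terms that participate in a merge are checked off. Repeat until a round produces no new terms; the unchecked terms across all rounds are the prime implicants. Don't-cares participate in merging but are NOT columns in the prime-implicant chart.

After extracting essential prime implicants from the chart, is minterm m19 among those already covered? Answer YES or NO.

[col 0] 00000*, 00010*, 00011*, 01000*, 01001*, 01010*, 01011*, 01101*, 10001*, 10010*, 10011*, 10101*, 10111*, 11000*, 11001*, 11011*
[col 1] -0010*, -0011*, -1000*, -1001*, -1011*, 0-000*, 0-010*, 0-011*, 000-0*, 0001-*, 01-01, 010-0*, 010-1*, 0100-*, 0101-*, 1-001*, 1-011*, 10-01*, 10-11*, 100-1*, 1001-*, 101-1*, 110-1*, 1100-*
[col 2] --011, -001-, -10-1, -100-, 0-0-0, 0-01-, 010--, 1-0-1, 10--1
Prime implicants: --011, -001-, -10-1, -100-, 0-0-0, 0-01-, 01-01, 010--, 1-0-1, 10--1
PI chart (minterm → PIs covering it):
  2 | -001-,0-0-0,0-01-
  3 | --011,-001-,0-01-
  8 | -100-,0-0-0,010--
  10 | 0-0-0,0-01-,010--
  11 | --011,-10-1,0-01-,010--
  13 | 01-01  (sole → essential)
  17 | 1-0-1,10--1
  19 | --011,-001-,1-0-1,10--1
  21 | 10--1  (sole → essential)
  23 | 10--1  (sole → essential)
  24 | -100-  (sole → essential)
  25 | -10-1,-100-,1-0-1
Essential prime implicants: -100-, 01-01, 10--1

YES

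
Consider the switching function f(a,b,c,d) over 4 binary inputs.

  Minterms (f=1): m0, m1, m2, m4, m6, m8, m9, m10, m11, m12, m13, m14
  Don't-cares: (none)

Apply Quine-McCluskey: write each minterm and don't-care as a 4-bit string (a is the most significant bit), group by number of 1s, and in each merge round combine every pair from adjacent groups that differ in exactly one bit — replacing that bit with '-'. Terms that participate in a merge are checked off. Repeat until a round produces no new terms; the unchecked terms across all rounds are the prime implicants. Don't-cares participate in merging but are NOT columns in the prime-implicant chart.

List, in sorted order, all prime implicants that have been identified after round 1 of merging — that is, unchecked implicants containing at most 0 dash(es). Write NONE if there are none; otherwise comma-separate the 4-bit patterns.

[col 0] 0000*, 0001*, 0010*, 0100*, 0110*, 1000*, 1001*, 1010*, 1011*, 1100*, 1101*, 1110*
[col 1] -000*, -001*, -010*, -100*, -110*, 0-00*, 0-10*, 00-0*, 000-*, 01-0*, 1-00*, 1-01*, 1-10*, 10-0*, 10-1*, 100-*, 101-*, 11-0*, 110-*
[col 2] --00*, --10*, -0-0*, -00-, -1-0*, 0--0*, 1--0*, 1-0-, 10--
[col 3] ---0
Prime implicants: ---0, -00-, 1-0-, 10--

NONE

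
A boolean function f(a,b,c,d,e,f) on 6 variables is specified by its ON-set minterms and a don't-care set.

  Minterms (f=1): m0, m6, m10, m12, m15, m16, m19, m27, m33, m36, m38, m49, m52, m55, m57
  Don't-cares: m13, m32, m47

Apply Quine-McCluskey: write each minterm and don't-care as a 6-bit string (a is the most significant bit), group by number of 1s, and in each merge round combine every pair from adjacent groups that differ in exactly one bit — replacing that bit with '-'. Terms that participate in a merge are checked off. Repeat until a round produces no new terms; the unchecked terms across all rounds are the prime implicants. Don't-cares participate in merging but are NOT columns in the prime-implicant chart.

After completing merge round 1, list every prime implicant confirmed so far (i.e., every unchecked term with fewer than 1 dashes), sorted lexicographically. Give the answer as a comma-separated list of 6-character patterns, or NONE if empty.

size-2^0 implicants → 000000(✓)  000110(✓)  001010  001100(✓)  001101(✓)  001111(✓)  010000(✓)  010011(✓)  011011(✓)  100000(✓)  100001(✓)  100100(✓)  100110(✓)  101111(✓)  110001(✓)  110100(✓)  110111  111001(✓)
size-2^1 implicants → -00000  -00110  -01111  0-0000  0011-1  00110-  01-011  1-0001  1-0100  100-00  10000-  1001-0  11-001
Unchecked terms (primes): -00000, -00110, -01111, 0-0000, 001010, 0011-1, 00110-, 01-011, 1-0001, 1-0100, 100-00, 10000-, 1001-0, 11-001, 110111

001010, 110111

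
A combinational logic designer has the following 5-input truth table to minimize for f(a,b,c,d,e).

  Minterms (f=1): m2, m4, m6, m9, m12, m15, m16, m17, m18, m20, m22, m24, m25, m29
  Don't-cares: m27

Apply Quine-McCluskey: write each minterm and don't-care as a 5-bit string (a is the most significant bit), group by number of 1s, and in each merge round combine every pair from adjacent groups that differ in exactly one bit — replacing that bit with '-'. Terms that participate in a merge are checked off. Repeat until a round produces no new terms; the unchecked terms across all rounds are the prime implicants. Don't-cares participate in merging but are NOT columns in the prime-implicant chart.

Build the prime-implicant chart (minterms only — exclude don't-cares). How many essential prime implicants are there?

[col 0] 00010*, 00100*, 00110*, 01001*, 01100*, 01111, 10000*, 10001*, 10010*, 10100*, 10110*, 11000*, 11001*, 11011*, 11101*
[col 1] -0010*, -0100*, -0110*, -1001, 0-100, 00-10*, 001-0*, 1-000*, 1-001*, 10-00*, 10-10*, 100-0*, 1000-*, 101-0*, 11-01, 110-1, 1100-*
[col 2] -0-10, -01-0, 1-00-, 10--0
Prime implicants: -0-10, -01-0, -1001, 0-100, 01111, 1-00-, 10--0, 11-01, 110-1
PI chart (minterm → PIs covering it):
  2 | -0-10  (sole → essential)
  4 | -01-0,0-100
  6 | -0-10,-01-0
  9 | -1001  (sole → essential)
  12 | 0-100  (sole → essential)
  15 | 01111  (sole → essential)
  16 | 1-00-,10--0
  17 | 1-00-  (sole → essential)
  18 | -0-10,10--0
  20 | -01-0,10--0
  22 | -0-10,-01-0,10--0
  24 | 1-00-  (sole → essential)
  25 | -1001,1-00-,11-01,110-1
  29 | 11-01  (sole → essential)
Essential prime implicants: -0-10, -1001, 0-100, 01111, 1-00-, 11-01

6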